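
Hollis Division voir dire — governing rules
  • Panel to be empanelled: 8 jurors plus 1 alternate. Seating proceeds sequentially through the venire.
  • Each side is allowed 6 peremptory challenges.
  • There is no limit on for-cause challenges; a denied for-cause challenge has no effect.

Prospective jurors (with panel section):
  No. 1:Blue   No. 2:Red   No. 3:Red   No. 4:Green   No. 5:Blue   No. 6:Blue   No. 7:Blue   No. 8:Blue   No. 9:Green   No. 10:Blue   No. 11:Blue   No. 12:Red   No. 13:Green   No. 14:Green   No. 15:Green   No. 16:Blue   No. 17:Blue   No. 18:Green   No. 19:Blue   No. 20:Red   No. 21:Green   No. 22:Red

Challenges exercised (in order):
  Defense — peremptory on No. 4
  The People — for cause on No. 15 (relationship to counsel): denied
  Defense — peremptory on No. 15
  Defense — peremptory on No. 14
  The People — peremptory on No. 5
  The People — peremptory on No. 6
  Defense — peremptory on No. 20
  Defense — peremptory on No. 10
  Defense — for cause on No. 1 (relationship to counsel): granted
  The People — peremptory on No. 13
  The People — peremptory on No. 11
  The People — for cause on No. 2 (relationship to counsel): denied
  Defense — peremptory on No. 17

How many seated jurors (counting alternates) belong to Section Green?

2

Removed: #1, #4, #5, #6, #10, #11, #13, #14, #15, #17, #20.
Seated (9 incl. alternates): #2, #3, #7, #8, #9, #12, #16, #18, #19.
Of those, in Section Green: #9, #18 → 2.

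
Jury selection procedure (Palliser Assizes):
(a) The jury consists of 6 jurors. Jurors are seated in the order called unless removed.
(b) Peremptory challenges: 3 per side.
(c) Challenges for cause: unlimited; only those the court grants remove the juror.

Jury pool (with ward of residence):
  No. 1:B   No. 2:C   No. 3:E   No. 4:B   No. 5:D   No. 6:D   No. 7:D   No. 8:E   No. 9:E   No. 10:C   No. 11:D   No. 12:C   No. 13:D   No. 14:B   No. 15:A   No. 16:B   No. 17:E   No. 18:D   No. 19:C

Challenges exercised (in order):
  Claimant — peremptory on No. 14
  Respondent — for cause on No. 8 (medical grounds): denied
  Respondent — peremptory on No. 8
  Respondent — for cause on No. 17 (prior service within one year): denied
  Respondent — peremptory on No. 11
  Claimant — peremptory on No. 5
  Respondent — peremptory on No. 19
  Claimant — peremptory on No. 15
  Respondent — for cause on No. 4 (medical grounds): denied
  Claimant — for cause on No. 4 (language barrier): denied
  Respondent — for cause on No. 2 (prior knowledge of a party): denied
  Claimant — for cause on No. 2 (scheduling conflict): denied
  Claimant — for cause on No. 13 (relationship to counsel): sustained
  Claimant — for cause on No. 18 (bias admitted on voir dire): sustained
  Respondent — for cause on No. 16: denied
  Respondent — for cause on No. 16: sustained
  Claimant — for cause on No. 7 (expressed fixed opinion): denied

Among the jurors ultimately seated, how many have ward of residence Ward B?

2

Removed: #5, #8, #11, #13, #14, #15, #16, #18, #19.
Seated jurors 1–6: #1, #2, #3, #4, #6, #7.
Of those, in Ward B: #1, #4 → 2.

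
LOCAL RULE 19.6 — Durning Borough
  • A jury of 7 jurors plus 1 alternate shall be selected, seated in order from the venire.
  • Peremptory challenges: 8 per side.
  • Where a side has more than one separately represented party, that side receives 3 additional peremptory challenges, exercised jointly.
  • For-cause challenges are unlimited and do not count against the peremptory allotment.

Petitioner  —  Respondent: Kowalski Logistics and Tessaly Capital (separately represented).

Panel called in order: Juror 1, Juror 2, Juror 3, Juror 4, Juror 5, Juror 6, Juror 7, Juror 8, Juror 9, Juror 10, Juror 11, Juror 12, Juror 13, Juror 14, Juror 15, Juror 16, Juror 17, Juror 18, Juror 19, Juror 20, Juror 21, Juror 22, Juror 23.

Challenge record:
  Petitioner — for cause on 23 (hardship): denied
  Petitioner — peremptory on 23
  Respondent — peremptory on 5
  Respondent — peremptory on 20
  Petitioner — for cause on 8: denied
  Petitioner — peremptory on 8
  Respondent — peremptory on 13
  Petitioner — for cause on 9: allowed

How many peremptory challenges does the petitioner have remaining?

Petitioner allotment: 8.
Petitioner peremptories used: #23, #8 — 2 (for-cause on #23, #8, #9 don't count).
Remaining: 8 − 2 = 6.

6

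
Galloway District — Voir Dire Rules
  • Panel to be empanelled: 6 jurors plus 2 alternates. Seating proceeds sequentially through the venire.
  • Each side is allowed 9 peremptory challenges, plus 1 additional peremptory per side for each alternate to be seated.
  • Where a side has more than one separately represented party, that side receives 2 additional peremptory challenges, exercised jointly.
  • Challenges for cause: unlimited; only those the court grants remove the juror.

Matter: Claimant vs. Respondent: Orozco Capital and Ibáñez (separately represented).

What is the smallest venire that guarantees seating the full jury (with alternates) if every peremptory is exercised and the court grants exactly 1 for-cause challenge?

33

Seats to fill: 6 + 2 alternates = 8.
Peremptories — Claimant: 9 + 1×2 = 11; Respondent: 9 + 1×2 + 2 = 13; total 24.
For-cause removals: 1.
Minimum venire: 8 + 24 + 1 = 33.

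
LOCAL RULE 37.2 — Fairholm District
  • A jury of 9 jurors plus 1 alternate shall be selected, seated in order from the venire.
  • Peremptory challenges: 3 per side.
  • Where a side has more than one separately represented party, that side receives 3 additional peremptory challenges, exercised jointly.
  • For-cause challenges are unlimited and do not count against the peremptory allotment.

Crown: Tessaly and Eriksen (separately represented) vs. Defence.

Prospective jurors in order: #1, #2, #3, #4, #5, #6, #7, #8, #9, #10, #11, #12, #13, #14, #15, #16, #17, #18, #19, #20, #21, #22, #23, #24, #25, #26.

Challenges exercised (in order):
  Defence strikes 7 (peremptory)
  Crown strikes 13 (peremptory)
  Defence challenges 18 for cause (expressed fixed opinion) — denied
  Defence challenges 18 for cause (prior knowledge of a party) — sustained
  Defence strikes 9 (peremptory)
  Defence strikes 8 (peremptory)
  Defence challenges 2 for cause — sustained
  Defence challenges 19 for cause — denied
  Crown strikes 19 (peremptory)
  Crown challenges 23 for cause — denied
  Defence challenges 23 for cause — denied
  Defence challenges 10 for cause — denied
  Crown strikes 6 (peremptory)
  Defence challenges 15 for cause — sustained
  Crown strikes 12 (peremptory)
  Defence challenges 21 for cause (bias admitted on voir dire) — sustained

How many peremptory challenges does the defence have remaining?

0

Defence allotment: 3.
Defence peremptories used: #7, #9, #8 — 3 (for-cause on #18, #18, #2, #19, #23, #10, #15, #21 don't count).
Remaining: 3 − 3 = 0.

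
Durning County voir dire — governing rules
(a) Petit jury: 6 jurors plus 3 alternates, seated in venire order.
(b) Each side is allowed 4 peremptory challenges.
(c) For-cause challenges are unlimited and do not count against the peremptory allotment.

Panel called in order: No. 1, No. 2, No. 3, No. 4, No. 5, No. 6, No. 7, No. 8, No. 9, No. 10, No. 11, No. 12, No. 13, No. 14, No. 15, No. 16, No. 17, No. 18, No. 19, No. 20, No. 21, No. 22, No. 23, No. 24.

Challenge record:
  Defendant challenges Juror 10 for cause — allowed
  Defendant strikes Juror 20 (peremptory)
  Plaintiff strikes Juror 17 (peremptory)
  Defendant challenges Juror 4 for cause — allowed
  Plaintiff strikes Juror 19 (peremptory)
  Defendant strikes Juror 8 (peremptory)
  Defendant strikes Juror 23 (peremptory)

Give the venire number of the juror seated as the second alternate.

11

Removed: #4, #8, #10, #17, #19, #20, #23.
Filling seats in venire order through position 8: #1, #2, #3, #5, #6, #7, #9, #11.
So alternate 2 is #11.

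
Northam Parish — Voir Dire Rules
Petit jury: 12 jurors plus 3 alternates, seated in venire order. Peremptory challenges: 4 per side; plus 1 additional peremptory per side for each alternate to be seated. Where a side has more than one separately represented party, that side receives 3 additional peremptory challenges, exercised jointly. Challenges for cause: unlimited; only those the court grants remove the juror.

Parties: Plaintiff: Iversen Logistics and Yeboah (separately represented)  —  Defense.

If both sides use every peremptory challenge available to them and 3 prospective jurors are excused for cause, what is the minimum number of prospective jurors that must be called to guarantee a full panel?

35

Seats to fill: 12 + 3 alternates = 15.
Peremptories — Plaintiff: 4 + 1×3 + 3 = 10; Defense: 4 + 1×3 = 7; total 17.
For-cause removals: 3.
Minimum venire: 15 + 17 + 3 = 35.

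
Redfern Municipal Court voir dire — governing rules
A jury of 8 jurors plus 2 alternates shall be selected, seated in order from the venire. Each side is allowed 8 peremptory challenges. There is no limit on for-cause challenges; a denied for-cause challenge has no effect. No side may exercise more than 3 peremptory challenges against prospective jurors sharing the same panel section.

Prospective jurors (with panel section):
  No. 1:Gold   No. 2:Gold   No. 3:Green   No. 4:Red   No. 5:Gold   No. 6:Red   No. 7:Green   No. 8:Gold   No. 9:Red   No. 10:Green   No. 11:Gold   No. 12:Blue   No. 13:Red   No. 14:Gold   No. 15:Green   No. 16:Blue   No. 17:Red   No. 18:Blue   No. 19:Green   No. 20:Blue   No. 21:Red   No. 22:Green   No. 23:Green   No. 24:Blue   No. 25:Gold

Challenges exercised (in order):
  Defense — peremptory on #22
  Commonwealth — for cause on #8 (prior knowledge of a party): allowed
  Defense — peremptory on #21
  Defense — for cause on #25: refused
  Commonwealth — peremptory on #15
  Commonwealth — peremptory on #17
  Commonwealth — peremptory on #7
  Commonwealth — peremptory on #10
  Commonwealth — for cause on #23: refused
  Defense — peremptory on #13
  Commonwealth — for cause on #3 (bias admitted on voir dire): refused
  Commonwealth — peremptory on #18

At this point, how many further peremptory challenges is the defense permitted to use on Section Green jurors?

2

Defense peremptories so far: #22, #21, #13 — 3 of 8 used, 5 left overall.
Against Section Green: #22 — 1 used; per-section cap 3 leaves 2.
Binding limit: min(5, 2) = 2.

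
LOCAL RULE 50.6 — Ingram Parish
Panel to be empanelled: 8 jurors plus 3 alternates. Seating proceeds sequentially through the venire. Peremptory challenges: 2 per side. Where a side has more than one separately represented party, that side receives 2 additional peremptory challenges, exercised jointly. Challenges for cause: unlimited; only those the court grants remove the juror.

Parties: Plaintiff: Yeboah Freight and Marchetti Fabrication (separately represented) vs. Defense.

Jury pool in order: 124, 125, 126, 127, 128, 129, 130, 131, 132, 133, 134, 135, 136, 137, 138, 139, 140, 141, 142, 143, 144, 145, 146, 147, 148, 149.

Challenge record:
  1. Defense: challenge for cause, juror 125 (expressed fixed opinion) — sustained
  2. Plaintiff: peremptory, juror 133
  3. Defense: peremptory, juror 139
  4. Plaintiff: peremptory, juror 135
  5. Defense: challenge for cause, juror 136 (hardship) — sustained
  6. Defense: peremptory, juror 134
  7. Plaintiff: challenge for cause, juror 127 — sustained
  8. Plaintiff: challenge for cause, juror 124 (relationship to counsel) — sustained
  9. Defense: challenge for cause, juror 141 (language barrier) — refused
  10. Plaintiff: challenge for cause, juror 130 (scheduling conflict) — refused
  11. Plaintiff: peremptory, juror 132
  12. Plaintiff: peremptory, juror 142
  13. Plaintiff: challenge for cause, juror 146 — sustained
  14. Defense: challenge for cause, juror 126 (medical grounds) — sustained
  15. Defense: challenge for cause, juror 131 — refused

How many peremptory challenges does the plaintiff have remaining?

Plaintiff allotment: 2 base + 2 multi-party = 4.
Plaintiff peremptories used: #133, #135, #132, #142 — 4 (for-cause on #127, #124, #130, #146 don't count).
Remaining: 4 − 4 = 0.

0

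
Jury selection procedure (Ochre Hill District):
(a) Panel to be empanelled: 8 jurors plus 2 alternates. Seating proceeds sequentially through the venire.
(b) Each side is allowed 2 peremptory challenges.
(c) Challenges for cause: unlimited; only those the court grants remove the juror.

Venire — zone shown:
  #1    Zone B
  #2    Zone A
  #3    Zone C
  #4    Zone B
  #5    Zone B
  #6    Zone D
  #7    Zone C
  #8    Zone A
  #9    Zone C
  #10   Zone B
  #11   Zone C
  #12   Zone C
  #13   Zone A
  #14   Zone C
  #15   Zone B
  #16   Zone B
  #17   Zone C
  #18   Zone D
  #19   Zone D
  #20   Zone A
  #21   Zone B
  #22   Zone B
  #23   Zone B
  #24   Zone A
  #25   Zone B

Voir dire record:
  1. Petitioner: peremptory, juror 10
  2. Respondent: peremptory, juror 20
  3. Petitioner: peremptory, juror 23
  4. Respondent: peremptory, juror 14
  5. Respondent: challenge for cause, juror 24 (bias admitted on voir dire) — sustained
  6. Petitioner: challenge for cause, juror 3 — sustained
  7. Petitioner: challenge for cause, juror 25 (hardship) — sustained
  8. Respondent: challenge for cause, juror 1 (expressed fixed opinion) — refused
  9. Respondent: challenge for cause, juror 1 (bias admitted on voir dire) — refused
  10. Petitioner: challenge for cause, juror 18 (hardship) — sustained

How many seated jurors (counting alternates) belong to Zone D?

1

Removed: #3, #10, #14, #18, #20, #23, #24, #25.
Seated (10 incl. alternates): #1, #2, #4, #5, #6, #7, #8, #9, #11, #12.
Of those, in Zone D: #6 → 1.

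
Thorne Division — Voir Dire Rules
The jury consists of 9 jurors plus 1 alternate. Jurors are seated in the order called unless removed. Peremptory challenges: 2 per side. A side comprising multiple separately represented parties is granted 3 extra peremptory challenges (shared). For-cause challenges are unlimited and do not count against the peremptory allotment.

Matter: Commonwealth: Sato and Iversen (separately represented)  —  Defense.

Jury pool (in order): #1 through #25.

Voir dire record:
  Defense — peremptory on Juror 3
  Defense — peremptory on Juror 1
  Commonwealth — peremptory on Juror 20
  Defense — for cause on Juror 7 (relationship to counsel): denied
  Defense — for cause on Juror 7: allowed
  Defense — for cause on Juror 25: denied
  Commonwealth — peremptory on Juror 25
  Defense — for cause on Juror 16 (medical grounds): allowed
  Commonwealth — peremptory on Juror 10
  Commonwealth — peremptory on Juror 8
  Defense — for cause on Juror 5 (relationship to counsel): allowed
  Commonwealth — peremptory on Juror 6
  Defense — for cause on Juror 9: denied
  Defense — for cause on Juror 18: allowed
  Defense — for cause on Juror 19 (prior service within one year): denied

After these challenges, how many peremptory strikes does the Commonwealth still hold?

Commonwealth allotment: 2 base + 3 multi-party = 5.
Commonwealth peremptories used: #20, #25, #10, #8, #6 — 5.
Remaining: 5 − 5 = 0.

0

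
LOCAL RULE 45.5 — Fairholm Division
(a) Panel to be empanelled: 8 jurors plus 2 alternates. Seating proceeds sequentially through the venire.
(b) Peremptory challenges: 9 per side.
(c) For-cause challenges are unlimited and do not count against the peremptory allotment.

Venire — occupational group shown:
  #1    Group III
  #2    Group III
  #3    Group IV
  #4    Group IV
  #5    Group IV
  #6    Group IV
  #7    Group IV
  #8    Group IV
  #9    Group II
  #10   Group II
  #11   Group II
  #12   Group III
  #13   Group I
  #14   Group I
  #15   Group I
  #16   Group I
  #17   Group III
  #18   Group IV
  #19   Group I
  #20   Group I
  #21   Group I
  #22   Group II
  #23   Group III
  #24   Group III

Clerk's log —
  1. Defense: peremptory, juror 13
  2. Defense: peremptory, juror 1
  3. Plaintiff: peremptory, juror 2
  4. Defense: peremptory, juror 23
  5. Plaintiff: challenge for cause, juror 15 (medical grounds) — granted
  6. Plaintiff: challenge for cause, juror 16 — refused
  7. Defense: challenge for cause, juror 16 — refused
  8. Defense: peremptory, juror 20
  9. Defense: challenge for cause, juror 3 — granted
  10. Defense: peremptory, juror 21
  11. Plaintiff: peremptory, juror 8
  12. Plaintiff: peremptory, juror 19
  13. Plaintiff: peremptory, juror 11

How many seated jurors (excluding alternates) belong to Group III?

1

Removed: #1, #2, #3, #8, #11, #13, #15, #19, #20, #21, #23.
Seated jurors 1–8: #4, #5, #6, #7, #9, #10, #12, #14 (alternates #16, #17 not counted).
Of those, in Group III: #12 → 1.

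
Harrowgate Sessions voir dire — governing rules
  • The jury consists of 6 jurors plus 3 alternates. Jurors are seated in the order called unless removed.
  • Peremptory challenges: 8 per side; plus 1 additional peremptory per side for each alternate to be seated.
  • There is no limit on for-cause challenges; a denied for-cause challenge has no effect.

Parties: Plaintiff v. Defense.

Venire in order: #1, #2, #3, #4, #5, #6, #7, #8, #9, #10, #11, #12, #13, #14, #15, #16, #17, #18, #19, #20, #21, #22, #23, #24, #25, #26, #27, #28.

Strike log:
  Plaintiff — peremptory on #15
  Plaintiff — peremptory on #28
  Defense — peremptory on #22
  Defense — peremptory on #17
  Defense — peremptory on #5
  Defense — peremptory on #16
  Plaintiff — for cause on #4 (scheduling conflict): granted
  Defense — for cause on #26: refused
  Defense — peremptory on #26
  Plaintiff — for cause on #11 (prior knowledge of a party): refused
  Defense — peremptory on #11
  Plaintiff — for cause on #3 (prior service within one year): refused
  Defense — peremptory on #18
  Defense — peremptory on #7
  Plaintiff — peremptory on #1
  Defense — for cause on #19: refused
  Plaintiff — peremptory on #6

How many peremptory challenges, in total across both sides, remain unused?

Plaintiff allotment: 8 base + 1 × 3 alternates = 11. Defense allotment: 8 base + 1 × 3 alternates = 11.
Plaintiff peremptories used: #15, #28, #1, #6 — 4 (for-cause on #4, #11, #3 don't count).
Defense peremptories used: #22, #17, #5, #16, #26, #11, #18, #7 — 8 (for-cause on #26, #19 don't count).
Remaining: (11 − 4) + (11 − 8) = 10.

10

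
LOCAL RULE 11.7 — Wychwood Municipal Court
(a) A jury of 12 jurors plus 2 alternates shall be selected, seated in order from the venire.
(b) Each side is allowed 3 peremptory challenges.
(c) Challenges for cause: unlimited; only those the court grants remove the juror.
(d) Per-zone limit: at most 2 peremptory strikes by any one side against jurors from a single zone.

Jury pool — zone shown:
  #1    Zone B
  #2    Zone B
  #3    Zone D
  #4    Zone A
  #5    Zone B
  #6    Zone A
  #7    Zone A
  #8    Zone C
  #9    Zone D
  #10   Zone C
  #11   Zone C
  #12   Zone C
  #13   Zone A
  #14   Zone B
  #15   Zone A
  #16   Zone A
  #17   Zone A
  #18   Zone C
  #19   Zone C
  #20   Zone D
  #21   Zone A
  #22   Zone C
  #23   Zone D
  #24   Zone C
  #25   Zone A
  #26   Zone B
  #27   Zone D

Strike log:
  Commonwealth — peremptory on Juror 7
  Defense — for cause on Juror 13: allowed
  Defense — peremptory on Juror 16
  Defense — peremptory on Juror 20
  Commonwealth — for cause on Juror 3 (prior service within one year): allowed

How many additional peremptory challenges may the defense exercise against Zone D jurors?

Defense peremptories so far: #16, #20 — 2 of 3 used, 1 left overall.
Against Zone D: #20 — 1 used; per-zone cap 2 leaves 1.
Binding limit: min(1, 1) = 1.

1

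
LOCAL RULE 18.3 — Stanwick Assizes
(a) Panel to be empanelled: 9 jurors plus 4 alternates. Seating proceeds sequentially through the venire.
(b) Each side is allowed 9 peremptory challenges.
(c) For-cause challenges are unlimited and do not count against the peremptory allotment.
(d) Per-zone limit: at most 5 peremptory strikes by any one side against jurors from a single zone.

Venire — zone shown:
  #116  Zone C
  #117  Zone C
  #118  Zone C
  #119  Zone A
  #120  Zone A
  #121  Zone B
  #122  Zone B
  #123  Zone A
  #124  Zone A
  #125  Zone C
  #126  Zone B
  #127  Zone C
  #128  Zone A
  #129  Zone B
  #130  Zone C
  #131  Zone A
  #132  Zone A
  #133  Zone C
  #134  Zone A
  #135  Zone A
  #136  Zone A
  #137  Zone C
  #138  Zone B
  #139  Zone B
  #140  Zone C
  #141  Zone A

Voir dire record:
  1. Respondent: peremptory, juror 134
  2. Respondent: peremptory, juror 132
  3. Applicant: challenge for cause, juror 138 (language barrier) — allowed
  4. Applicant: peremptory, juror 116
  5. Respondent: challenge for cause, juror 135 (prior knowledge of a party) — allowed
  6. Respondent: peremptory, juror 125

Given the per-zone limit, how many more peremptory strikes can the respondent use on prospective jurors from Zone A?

3

Respondent peremptories so far: #134, #132, #125 — 3 of 9 used, 6 left overall.
Against Zone A: #134, #132 — 2 used; per-zone cap 5 leaves 3.
Binding limit: min(6, 3) = 3.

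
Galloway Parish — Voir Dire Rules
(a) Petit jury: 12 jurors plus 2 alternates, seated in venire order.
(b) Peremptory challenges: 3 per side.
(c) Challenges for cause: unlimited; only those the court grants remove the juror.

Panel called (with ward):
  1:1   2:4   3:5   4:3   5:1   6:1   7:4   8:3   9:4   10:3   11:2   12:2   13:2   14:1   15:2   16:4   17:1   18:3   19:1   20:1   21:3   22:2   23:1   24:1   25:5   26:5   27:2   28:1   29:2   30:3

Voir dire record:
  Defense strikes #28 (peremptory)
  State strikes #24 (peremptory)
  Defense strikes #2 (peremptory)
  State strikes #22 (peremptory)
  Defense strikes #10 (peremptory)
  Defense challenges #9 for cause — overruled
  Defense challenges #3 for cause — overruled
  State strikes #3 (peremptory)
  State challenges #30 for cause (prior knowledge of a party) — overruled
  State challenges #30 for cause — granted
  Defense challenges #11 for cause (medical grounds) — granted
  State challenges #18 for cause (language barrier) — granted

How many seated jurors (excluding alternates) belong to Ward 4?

Removed: #2, #3, #10, #11, #18, #22, #24, #28, #30.
Seated jurors 1–12: #1, #4, #5, #6, #7, #8, #9, #12, #13, #14, #15, #16 (alternates #17, #19 not counted).
Of those, in Ward 4: #7, #9, #16 → 3.

3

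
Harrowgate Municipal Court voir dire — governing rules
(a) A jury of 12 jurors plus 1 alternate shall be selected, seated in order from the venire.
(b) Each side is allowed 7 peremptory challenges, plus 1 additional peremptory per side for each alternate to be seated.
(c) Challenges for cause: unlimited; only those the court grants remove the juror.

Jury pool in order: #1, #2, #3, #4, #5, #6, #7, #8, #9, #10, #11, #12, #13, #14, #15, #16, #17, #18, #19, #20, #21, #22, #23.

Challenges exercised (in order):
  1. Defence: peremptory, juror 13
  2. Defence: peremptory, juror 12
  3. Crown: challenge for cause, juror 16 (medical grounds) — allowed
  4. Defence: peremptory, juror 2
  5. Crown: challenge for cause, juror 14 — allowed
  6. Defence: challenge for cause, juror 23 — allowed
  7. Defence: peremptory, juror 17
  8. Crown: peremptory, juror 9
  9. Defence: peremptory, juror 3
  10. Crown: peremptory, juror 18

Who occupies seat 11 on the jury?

20

Removed: #2, #3, #9, #12, #13, #14, #16, #17, #18, #23.
Seating in order: seats 1–12 → #1, #4, #5, #6, #7, #8, #10, #11, #15, #19, #20, #21; alternates → #22.
So seat 11 is #20.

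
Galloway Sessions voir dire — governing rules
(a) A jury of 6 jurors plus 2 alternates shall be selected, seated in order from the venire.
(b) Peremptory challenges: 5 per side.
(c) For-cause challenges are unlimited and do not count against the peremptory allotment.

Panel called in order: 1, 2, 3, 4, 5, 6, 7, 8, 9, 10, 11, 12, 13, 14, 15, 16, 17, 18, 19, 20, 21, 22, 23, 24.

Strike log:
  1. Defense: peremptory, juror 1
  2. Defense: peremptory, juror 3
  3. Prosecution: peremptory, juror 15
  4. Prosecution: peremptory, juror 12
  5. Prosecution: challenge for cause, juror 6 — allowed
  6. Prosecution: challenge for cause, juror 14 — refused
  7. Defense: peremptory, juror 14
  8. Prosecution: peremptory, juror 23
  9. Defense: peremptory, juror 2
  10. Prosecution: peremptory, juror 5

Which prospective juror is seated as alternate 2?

Removed: #1, #2, #3, #5, #6, #12, #14, #15, #23.
Seating in order: seats 1–6 → #4, #7, #8, #9, #10, #11; alternates → #13, #16.
So alternate 2 is #16.

16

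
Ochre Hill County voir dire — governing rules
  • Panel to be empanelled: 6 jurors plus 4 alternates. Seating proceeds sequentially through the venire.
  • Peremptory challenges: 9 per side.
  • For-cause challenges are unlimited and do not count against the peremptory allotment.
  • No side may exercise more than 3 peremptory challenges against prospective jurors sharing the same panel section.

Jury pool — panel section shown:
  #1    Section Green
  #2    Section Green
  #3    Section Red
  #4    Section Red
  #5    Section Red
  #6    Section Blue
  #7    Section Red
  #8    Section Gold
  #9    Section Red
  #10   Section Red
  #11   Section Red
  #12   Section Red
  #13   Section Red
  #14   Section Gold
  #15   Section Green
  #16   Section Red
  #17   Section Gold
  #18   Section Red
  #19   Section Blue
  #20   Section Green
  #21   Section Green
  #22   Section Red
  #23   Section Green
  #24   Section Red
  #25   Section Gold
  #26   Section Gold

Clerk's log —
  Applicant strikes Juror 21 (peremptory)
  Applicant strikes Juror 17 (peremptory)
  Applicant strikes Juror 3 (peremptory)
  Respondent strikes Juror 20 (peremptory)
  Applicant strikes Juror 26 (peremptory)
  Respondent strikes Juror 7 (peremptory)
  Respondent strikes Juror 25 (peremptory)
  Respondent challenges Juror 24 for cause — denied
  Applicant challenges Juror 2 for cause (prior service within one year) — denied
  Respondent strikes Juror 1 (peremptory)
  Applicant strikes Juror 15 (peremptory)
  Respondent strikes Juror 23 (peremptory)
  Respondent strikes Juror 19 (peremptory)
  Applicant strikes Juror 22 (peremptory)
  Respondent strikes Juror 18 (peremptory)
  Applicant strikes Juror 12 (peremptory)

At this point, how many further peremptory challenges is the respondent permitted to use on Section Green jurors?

Respondent peremptories so far: #20, #7, #25, #1, #23, #19, #18 — 7 of 9 used, 2 left overall.
Against Section Green: #20, #1, #23 — 3 used; per-section cap 3 leaves 0.
Binding limit: min(2, 0) = 0.

0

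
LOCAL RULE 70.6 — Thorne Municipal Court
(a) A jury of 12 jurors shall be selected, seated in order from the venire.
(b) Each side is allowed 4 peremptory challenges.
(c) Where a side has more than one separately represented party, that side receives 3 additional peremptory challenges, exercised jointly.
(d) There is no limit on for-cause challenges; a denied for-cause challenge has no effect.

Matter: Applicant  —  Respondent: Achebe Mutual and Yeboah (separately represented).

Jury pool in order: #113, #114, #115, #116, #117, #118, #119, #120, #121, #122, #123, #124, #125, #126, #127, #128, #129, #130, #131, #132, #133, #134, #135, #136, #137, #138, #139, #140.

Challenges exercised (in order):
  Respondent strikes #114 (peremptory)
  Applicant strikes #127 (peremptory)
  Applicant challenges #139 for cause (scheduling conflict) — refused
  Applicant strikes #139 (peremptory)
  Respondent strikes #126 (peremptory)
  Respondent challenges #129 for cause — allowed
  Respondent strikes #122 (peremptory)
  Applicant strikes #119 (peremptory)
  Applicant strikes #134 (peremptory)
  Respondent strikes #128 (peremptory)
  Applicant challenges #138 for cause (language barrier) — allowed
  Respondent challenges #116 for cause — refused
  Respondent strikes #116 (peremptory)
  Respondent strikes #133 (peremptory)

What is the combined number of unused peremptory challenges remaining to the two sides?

Applicant allotment: 4. Respondent allotment: 4 base + 3 multi-party = 7.
Applicant peremptories used: #127, #139, #119, #134 — 4 (for-cause on #139, #138 don't count).
Respondent peremptories used: #114, #126, #122, #128, #116, #133 — 6 (for-cause on #129, #116 don't count).
Remaining: (4 − 4) + (7 − 6) = 1.

1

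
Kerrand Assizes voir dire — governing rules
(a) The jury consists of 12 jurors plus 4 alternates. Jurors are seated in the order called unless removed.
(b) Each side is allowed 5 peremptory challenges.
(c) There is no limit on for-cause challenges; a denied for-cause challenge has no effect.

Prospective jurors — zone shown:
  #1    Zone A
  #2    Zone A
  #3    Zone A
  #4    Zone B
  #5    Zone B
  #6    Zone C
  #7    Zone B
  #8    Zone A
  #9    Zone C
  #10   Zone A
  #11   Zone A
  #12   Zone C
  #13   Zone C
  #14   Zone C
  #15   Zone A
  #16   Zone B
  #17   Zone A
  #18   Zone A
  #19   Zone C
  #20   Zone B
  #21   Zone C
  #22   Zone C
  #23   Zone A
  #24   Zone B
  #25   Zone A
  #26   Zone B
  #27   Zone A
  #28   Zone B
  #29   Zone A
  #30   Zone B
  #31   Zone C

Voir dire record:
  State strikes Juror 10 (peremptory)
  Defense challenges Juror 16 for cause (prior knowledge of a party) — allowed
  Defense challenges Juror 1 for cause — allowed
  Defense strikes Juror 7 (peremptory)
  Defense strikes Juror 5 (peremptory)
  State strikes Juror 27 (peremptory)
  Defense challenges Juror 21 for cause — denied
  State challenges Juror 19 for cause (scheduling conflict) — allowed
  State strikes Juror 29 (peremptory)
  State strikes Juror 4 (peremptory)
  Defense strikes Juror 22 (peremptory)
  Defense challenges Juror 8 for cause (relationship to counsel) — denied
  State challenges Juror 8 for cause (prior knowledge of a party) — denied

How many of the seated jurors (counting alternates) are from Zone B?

2

Removed: #1, #4, #5, #7, #10, #16, #19, #22, #27, #29.
Seated (16 incl. alternates): #2, #3, #6, #8, #9, #11, #12, #13, #14, #15, #17, #18, #20, #21, #23, #24.
Of those, in Zone B: #20, #24 → 2.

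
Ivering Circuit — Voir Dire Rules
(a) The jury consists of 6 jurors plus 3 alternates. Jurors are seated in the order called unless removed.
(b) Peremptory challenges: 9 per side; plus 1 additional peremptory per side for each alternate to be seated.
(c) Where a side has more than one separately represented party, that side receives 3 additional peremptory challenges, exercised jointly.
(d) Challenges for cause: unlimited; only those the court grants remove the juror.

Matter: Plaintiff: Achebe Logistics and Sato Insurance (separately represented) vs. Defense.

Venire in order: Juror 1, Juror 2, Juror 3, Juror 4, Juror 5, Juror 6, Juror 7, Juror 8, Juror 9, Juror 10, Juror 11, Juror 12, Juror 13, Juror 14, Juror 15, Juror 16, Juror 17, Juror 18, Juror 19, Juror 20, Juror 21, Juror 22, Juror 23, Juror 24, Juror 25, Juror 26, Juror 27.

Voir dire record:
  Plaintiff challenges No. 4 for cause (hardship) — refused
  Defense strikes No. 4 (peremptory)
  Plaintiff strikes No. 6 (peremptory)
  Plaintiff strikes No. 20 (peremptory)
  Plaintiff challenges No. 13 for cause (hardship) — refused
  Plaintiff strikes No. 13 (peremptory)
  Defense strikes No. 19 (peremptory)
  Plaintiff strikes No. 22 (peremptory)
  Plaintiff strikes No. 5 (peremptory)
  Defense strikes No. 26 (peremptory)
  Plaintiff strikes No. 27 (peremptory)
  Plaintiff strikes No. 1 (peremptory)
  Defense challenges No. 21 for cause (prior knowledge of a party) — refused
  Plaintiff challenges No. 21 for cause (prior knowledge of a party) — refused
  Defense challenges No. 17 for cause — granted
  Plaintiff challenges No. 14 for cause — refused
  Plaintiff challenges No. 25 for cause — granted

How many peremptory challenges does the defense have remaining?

9

Defense allotment: 9 base + 1 × 3 alternates = 12.
Defense peremptories used: #4, #19, #26 — 3 (for-cause on #21, #17 don't count).
Remaining: 12 − 3 = 9.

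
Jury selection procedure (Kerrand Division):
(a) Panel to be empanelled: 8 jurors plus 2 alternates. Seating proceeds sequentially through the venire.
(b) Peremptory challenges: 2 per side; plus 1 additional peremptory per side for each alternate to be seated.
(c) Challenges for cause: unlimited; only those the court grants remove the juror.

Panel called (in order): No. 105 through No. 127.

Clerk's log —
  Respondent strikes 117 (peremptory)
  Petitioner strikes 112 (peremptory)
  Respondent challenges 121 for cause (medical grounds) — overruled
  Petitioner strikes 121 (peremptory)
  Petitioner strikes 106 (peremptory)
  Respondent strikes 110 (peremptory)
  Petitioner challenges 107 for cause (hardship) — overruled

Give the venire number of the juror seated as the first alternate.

Removed: #106, #110, #112, #117, #121. (#107 stays — for-cause denied.)
Filling seats in venire order through position 9: #105, #107, #108, #109, #111, #113, #114, #115, #116.
So alternate 1 is #116.

116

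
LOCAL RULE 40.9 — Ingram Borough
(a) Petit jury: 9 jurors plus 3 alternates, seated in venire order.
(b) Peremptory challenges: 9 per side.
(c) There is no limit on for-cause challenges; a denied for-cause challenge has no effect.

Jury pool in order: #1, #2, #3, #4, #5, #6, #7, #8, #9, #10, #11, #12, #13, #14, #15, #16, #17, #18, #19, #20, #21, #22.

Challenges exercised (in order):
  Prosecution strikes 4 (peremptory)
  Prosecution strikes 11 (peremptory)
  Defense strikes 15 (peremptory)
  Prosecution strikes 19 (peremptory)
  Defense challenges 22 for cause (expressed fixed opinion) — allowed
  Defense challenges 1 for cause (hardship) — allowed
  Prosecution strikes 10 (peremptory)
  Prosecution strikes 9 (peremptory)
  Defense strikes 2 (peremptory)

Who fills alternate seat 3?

20

Removed: #1, #2, #4, #9, #10, #11, #15, #19, #22.
Seating in order: seats 1–9 → #3, #5, #6, #7, #8, #12, #13, #14, #16; alternates → #17, #18, #20.
So alternate 3 is #20.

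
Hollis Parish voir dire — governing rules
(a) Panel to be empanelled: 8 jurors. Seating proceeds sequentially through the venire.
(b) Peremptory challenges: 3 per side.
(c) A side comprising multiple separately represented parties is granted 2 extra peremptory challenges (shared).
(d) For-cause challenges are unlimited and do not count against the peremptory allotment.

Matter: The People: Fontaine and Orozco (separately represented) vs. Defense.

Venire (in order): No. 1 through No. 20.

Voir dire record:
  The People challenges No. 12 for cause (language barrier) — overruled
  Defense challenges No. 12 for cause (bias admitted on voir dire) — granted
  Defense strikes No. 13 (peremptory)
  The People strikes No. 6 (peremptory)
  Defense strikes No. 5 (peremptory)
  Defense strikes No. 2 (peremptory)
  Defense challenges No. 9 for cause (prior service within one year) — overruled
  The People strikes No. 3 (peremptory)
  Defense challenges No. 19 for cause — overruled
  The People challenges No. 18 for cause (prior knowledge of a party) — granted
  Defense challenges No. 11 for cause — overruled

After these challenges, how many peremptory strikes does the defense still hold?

0

Defense allotment: 3.
Defense peremptories used: #13, #5, #2 — 3 (for-cause on #12, #9, #19, #11 don't count).
Remaining: 3 − 3 = 0.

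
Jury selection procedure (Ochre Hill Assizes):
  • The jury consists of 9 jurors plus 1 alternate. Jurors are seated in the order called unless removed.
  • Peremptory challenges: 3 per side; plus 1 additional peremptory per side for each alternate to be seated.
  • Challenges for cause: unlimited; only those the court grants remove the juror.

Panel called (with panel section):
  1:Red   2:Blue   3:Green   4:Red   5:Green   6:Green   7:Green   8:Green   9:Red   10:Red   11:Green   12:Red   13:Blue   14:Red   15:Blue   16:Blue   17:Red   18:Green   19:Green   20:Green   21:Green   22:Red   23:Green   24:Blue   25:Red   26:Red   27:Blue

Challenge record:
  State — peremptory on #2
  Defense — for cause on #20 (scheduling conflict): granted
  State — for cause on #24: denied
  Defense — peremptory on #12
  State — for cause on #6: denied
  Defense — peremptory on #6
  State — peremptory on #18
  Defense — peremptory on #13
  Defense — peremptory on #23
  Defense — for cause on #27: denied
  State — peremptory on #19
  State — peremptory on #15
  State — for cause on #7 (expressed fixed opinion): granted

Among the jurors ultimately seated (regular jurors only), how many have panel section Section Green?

4

Removed: #2, #6, #7, #12, #13, #15, #18, #19, #20, #23.
Seated jurors 1–9: #1, #3, #4, #5, #8, #9, #10, #11, #14 (alternates #16 not counted).
Of those, in Section Green: #3, #5, #8, #11 → 4.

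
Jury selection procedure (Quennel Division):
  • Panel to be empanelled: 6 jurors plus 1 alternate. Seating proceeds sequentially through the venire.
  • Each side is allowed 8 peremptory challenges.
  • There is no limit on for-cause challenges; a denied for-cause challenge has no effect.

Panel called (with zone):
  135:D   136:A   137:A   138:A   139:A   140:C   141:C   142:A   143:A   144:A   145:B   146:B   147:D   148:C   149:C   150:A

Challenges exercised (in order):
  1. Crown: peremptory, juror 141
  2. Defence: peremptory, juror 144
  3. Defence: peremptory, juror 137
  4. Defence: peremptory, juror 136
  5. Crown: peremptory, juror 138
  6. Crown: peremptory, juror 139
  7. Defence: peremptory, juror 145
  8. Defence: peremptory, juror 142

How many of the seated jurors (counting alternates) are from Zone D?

2

Removed: #136, #137, #138, #139, #141, #142, #144, #145.
Seated (7 incl. alternates): #135, #140, #143, #146, #147, #148, #149.
Of those, in Zone D: #135, #147 → 2.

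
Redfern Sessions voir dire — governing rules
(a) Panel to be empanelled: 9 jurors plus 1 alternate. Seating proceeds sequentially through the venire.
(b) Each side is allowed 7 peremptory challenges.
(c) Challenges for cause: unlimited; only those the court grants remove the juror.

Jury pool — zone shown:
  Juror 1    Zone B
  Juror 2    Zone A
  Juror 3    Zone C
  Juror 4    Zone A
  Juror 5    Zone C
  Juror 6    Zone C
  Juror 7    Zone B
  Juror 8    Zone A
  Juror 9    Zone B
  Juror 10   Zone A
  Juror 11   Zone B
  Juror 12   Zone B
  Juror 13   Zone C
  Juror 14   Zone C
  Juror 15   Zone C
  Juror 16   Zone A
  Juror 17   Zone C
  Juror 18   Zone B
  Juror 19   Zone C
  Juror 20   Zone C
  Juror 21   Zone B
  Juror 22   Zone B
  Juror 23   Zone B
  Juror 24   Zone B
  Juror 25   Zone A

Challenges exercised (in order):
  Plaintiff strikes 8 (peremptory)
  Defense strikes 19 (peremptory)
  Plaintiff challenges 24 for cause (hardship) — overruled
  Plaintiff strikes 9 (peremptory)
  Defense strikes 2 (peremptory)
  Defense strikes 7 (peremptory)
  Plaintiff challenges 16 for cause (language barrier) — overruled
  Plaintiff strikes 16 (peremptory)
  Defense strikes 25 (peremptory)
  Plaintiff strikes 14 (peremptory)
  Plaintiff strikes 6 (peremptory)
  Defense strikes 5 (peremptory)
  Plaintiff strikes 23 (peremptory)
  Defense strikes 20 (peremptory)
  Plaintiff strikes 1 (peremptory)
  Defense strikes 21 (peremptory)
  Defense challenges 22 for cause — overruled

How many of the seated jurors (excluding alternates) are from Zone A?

Removed: #1, #2, #5, #6, #7, #8, #9, #14, #16, #19, #20, #21, #23, #25.
Seated jurors 1–9: #3, #4, #10, #11, #12, #13, #15, #17, #18 (alternates #22 not counted).
Of those, in Zone A: #4, #10 → 2.

2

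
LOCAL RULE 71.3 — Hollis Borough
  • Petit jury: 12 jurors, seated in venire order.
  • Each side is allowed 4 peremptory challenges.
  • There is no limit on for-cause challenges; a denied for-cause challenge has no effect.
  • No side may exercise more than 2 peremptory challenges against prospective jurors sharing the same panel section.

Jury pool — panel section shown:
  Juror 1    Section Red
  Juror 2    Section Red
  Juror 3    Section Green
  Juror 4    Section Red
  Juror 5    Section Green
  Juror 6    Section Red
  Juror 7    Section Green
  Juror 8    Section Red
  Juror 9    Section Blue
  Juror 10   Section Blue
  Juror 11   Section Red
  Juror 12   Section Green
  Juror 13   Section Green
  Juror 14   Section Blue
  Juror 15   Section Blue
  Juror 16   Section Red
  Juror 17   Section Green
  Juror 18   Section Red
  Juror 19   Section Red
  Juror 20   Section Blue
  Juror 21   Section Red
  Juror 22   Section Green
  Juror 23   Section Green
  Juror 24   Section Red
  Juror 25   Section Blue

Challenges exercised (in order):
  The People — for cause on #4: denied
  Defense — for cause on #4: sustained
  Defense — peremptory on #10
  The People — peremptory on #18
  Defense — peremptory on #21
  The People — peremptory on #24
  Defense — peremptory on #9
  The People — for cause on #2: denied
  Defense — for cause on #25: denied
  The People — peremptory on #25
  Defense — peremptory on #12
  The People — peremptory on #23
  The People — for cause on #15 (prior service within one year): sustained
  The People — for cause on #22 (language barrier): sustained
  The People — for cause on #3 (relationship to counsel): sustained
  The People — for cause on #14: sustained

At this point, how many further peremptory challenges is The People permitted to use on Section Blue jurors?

The People peremptories so far: #18, #24, #25, #23 — 4 of 4 used, 0 left overall.
Against Section Blue: #25 — 1 used; per-section cap 2 leaves 1.
Binding limit: min(0, 1) = 0.

0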